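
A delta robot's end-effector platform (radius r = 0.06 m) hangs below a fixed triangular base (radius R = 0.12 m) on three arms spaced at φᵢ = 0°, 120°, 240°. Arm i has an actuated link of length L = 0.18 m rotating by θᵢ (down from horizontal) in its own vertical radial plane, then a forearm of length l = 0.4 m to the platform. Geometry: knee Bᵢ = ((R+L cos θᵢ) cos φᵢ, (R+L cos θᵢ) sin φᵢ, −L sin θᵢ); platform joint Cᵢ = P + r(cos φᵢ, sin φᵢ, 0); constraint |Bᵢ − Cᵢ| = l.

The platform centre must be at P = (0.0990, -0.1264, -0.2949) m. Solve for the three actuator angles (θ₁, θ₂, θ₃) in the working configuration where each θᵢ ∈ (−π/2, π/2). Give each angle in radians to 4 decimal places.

θ₁ = -0.3492, θ₂ = 0.6979, θ₃ = -0.1746

φ1=0.0° → target in arm frame (0.0990, -0.1264)
  A cos θ + B sin θ = C:  -0.0390·cos θ + -0.2949·sin θ = 0.0643
  √(A²+B²)=0.2975;  θ1 = -1.7023+1.3530 ≈ -0.3492
φ2=120.0° → target in arm frame (-0.1590, -0.0225)
  A cos θ + B sin θ = C:  0.2190·cos θ + -0.2949·sin θ = -0.0217
  γ=atan2(-0.2949,0.2190)=-0.9321;  ψ=arccos(-0.0591)=1.6300;  θ2=γ+ψ≈0.6979
arm 3 (φ=240.0°): x'=0.0600, y'=0.1489
  A cos θ + B sin θ = C:  0.0000·cos θ + -0.2949·sin θ = 0.0513
  θ3 = atan2(B,A) + arccos(C/0.2949) = -0.1746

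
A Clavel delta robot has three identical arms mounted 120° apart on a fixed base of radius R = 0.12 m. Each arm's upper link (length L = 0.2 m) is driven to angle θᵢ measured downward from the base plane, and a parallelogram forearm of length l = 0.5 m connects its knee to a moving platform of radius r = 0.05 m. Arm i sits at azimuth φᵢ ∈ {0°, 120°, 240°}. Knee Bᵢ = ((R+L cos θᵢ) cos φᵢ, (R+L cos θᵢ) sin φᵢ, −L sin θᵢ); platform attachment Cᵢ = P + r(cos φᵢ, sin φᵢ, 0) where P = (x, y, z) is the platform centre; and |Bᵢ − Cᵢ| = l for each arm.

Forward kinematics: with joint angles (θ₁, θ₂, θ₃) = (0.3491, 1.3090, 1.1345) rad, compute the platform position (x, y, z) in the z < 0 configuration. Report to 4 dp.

φ1=0.0°: virtual centre (0.2579, 0.0000, -0.0684), radius l
arm 2 at φ=120.0°: ρ2 = 0.1218;  centre 2 = (-0.0609, 0.1055, -0.1932)
centre 3 = (0.1545·cos240.0°, 0.1545·sin240.0°, -0.1813) = (-0.0773, -0.1338, -0.1813)
eliminate P² terms by subtracting sphere 1 from 2 and 3
plane₁₂: -0.6376x+0.2109y+-0.2495z = -0.0191
Cramer: x(z) = 0.0261-0.3666z;  y(z) = -0.0114+0.0749z
sphere 1 gives Az²+Bz+C=0 with A=1.1400, B=0.3051, C=-0.1915;  B²−4AC=0.9661;  roots -0.5649, 0.2973;  negative root z = -0.5649
x = 0.2332, y = -0.0537

(0.2332, -0.0537, -0.5649)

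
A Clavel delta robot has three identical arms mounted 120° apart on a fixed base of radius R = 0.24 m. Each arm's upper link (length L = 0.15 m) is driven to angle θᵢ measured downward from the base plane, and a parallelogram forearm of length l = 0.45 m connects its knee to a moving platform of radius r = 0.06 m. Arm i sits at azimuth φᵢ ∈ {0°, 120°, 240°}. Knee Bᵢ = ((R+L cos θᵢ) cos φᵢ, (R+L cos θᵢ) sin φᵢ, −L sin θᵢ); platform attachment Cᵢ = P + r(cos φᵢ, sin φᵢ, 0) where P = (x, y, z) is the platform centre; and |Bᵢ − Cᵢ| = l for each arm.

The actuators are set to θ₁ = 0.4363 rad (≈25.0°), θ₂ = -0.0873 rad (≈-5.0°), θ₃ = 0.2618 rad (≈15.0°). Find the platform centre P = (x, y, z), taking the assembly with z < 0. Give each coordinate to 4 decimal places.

(-0.0396, 0.0322, -0.3373)

φ1=0.0°: virtual centre (0.3159, 0.0000, -0.0634), radius l
arm 2 at φ=120.0°: ρ2 = 0.3294;  S2 = (-0.1647, 0.2853, 0.0131)
S3 = (0.3249·cos240.0°, 0.3249·sin240.0°, -0.0388) = (-0.1624, -0.2814, -0.0388)
eliminate P² terms by subtracting sphere 1 from 2 and 3
plane₁₂: -0.9613x+0.5706y+0.1529z = 0.0049
det = 1.0869;  x = -0.0042+0.1050z,  y = 0.0014+-0.0912z
quadratic in z: (1.0193)z²+(0.0593)z+(-0.0960)=0, √Δ=0.6284 → z ∈ {-0.3373, 0.2791}; z = -0.3373 (taking z<0)
x = -0.0396, y = 0.0322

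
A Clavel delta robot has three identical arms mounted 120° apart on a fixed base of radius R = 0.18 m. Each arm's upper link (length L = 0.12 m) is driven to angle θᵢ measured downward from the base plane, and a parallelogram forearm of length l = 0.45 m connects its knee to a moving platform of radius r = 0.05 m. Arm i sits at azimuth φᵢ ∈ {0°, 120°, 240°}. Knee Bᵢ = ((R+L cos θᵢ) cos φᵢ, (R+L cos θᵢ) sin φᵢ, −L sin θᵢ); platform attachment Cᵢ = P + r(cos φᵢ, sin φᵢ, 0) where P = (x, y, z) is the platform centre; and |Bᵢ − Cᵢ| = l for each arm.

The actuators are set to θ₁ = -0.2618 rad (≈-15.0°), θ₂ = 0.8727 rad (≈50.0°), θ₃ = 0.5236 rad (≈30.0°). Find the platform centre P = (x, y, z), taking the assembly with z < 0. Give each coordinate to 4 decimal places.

(0.1315, -0.0473, -0.4016)

φ1=0.0°: virtual centre (0.2459, 0.0000, 0.0311), radius l
φ2=120.0°: virtual centre (-0.1036, 0.1794, -0.0919), radius l
arm 3 at φ=240.0°: e+L cos θ3 = 0.2339;  S3 = (-0.1170, -0.2026, -0.0600)
|S₂|²−|S₁|² = -0.0101;  |S₃|²−|S₁|² = -0.0031
plane₁₂: -0.6990x+0.3588y+-0.2460z = -0.0101
Cramer: x(z) = 0.0096-0.3035z;  y(z) = -0.0095+0.0942z
sphere 1 gives Az²+Bz+C=0 with A=1.1010, B=0.0796, C=-0.1456;  B²−4AC=0.6475;  roots -0.4016, 0.3293;  negative root z = -0.4016
x = 0.1315, y = -0.0473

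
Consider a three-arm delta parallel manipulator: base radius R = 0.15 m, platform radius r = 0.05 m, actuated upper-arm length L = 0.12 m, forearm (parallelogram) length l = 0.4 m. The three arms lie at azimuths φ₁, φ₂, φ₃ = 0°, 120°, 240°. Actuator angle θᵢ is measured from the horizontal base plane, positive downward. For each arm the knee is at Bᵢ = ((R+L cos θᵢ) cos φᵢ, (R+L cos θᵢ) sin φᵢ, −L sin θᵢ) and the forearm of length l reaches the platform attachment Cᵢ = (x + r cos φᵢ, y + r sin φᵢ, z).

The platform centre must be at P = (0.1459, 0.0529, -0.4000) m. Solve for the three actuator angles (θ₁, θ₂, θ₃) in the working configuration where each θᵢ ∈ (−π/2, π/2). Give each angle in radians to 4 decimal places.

rotate P by −φ1: (0.1459, 0.0529, -0.4000)
  A=-0.0459, B=-0.4000, C=(l²−L²−A²−y'²−z²)/(2L)=-0.0804
  √(A²+B²)=0.4026;  θ1 = -1.6850+1.7719 ≈ 0.0869
φ2=120.0° → target in arm frame (-0.0271, -0.1528)
  A=0.1271, B=-0.4000, C=(l²−L²−A²−y'²−z²)/(2L)=-0.2246
  γ=atan2(-0.4000,0.1271)=-1.2631;  ψ=arccos(-0.5352)=2.1355;  θ2=γ+ψ≈0.8725
arm 3 (φ=240.0°): x'=-0.1188, y'=0.0999
  A cos θ + B sin θ = C:  0.2188·cos θ + -0.4000·sin θ = -0.3010
  θ3 = atan2(B,A) + arccos(C/0.4559) = 1.2215

θ₁ = 0.0869, θ₂ = 0.8725, θ₃ = 1.2215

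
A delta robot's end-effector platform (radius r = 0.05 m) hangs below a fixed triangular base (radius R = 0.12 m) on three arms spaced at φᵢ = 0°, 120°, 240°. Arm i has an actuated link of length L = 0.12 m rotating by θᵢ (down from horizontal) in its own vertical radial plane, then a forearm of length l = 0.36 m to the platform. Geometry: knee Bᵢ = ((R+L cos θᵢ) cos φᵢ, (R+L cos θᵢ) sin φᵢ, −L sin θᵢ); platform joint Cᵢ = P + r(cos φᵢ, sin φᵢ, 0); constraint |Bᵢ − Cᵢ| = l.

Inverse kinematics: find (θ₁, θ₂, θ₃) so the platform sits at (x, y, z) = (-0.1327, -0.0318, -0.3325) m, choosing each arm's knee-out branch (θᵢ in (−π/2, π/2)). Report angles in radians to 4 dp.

θ₁ = 0.9598, θ₂ = 0.2621, θ₃ = 0.0000

φ1=0.0° → target in arm frame (-0.1327, -0.0318)
  A=0.2027, B=-0.3325, C=(l²−L²−A²−y'²−z²)/(2L)=-0.1561
  γ=atan2(-0.3325,0.2027)=-1.0233;  ψ=arccos(-0.4008)=1.9831;  θ1=γ+ψ≈0.9598
rotate P by −φ2: (0.0388, 0.1308, -0.3325)
  A cos θ + B sin θ = C:  0.0312·cos θ + -0.3325·sin θ = -0.0560
  θ2 = atan2(B,A) + arccos(C/0.3340) = 0.2621
φ3=240.0° → target in arm frame (0.0939, -0.0990)
  A cos θ + B sin θ = C:  -0.0239·cos θ + -0.3325·sin θ = -0.0239
  √(A²+B²)=0.3334;  θ3 = -1.6425+1.6425 ≈ 0.0000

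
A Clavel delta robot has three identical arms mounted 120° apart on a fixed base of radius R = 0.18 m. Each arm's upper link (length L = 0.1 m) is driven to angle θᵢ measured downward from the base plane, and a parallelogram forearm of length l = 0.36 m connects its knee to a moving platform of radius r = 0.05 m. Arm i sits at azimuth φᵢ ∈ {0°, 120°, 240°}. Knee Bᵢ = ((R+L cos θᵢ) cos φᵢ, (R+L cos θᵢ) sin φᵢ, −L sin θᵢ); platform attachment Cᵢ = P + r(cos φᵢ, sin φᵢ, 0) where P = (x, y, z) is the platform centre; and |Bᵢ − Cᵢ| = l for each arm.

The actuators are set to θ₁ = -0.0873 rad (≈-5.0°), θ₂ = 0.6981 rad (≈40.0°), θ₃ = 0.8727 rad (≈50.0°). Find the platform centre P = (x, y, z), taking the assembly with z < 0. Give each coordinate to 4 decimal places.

S1 = (0.2296·cos0.0°, 0.2296·sin0.0°, 0.0087) = (0.2296, 0.0000, 0.0087)
arm 2 at φ=120.0°: (R−r)+L cos θ2 = 0.2066;  S2 = (-0.1033, 0.1789, -0.0643)
arm 3 at φ=240.0°: (R−r)+L cos θ3 = 0.1943;  S3 = (-0.0971, -0.1682, -0.0766)
subtract pairs → two planes through P
[-0.6658 0.3579 -0.1460]·P = -0.0060;  [-0.6535 -0.3365 -0.1707]·P = -0.0092
Cramer: x(z) = 0.0116-0.2406z;  y(z) = 0.0048-0.0398z
into |P−S₁|² = l²: 1.0595z² + 0.0871z + -0.0820 = 0;  Δ = 0.3549;  z = -0.3223 or 0.2400 → z<0 root = -0.3223
x = 0.0891, y = 0.0176

(0.0891, 0.0176, -0.3223)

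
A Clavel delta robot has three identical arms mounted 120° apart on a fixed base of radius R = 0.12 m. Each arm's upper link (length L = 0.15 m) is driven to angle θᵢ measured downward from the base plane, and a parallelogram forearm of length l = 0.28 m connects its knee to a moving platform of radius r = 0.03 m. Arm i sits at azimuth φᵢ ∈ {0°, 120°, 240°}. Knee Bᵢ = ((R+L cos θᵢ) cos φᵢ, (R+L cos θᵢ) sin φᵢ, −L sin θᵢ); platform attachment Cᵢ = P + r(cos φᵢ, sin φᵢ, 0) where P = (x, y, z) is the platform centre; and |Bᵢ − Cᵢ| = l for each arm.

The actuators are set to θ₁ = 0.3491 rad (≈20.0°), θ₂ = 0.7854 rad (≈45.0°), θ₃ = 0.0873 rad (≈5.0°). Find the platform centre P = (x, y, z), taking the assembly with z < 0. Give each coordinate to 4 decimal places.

(0.0122, -0.0638, -0.2141)

centre 1 = (0.2310·cos0.0°, 0.2310·sin0.0°, -0.0513) = (0.2310, 0.0000, -0.0513)
centre 2 = (0.1961·cos120.0°, 0.1961·sin120.0°, -0.1061) = (-0.0980, 0.1698, -0.1061)
arm 3 at φ=240.0°: ρ3 = 0.2394;  centre 3 = (-0.1197, -0.2074, -0.0131)
|centre ₂|²−|centre ₁|² = -0.0063;  |centre ₃|²−|centre ₁|² = 0.0015
[-0.6580 0.3396 -0.1095]·P = -0.0063;  [-0.7013 -0.4147 0.0765]·P = 0.0015
det = 0.5110;  x = 0.0041+-0.0381z,  y = -0.0106+0.2487z
into |P−centre ₁|² = l²: 1.0633z² + 0.1146z + -0.0242 = 0;  Δ = 0.1160;  z = -0.2141 or 0.1063 → z<0 root = -0.2141
x = 0.0122, y = -0.0638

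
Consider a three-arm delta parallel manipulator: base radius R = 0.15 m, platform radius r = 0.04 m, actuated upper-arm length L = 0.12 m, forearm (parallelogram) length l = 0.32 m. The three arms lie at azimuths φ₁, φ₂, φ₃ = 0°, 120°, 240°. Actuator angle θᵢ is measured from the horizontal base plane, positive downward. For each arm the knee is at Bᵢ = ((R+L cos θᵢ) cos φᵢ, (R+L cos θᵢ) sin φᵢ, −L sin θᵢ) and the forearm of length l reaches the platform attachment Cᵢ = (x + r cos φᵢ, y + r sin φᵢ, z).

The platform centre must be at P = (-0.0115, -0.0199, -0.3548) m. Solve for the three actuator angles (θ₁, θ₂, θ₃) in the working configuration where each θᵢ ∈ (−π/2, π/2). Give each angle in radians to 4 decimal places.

arm 1 (φ=0.0°): x'=-0.0115, y'=-0.0199
  e−x'=0.1215;  (l²−L²−(e−x')²−y'²−z²)/2L = -0.2210
  √(A²+B²)=0.3750;  θ1 = -1.2409+2.2010 ≈ 0.9601
arm 2 (φ=120.0°): x'=-0.0115, y'=0.0199
  A cos θ + B sin θ = C:  0.1215·cos θ + -0.3548·sin θ = -0.2210
  γ=atan2(-0.3548,0.1215)=-1.2409;  ψ=arccos(-0.5893)=2.2010;  θ2=γ+ψ≈0.9600
rotate P by −φ3: (0.0230, 0.0000, -0.3548)
  A=0.0870, B=-0.3548, C=(l²−L²−A²−y'²−z²)/(2L)=-0.1894
  γ=atan2(-0.3548,0.0870)=-1.3303;  ψ=arccos(-0.5184)=2.1158;  θ3=γ+ψ≈0.7855

θ₁ = 0.9601, θ₂ = 0.9600, θ₃ = 0.7855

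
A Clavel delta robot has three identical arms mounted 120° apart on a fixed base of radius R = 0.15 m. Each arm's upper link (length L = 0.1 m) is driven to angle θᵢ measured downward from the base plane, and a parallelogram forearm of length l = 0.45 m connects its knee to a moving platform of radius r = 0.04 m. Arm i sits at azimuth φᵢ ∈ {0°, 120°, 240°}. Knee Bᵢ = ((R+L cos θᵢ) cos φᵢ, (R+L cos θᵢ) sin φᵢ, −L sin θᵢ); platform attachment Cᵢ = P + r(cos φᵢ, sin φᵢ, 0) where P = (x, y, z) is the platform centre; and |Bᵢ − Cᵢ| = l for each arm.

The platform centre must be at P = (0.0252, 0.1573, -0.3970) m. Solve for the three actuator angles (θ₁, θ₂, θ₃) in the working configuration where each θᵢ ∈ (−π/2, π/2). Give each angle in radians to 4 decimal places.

arm 1 (φ=0.0°): x'=0.0252, y'=0.1573
  A=0.0848, B=-0.3970, C=(l²−L²−A²−y'²−z²)/(2L)=0.0148
  θ1 = atan2(B,A) + arccos(C/0.4060) = 0.1740
arm 2 (φ=120.0°): x'=0.1236, y'=-0.1005
  A=-0.0136, B=-0.3970, C=(l²−L²−A²−y'²−z²)/(2L)=0.1231
  γ=atan2(-0.3970,-0.0136)=-1.6051;  ψ=arccos(0.3098)=1.2558;  θ2=γ+ψ≈-0.3493
φ3=240.0° → target in arm frame (-0.1488, -0.0568)
  A cos θ + B sin θ = C:  0.2588·cos θ + -0.3970·sin θ = -0.1766
  √(A²+B²)=0.4739;  θ3 = -0.9930+1.9527 ≈ 0.9597

θ₁ = 0.1740, θ₂ = -0.3493, θ₃ = 0.9597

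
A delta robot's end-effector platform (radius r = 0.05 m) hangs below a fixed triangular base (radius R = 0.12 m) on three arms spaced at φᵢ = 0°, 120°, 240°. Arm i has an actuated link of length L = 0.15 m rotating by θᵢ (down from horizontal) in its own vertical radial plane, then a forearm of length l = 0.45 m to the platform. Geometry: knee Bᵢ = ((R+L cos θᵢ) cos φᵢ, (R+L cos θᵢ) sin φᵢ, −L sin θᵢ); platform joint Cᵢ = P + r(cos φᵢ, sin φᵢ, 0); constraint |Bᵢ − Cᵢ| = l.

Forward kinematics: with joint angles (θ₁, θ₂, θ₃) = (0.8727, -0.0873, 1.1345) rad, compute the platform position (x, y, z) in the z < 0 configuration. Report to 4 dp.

centre 1 = (0.1664·cos0.0°, 0.1664·sin0.0°, -0.1149) = (0.1664, 0.0000, -0.1149)
φ2=120.0°: virtual centre (-0.1097, 0.1900, 0.0131), radius l
arm 3 at φ=240.0°: e+L cos θ3 = 0.1334;  centre 3 = (-0.0667, -0.1155, -0.1359)
subtract pairs → two planes through P
plane₁₂: -0.5523x+0.3801y+0.2560z = 0.0074
Cramer: x(z) = 0.0001+0.1416z;  y(z) = 0.0197-0.4678z
sphere 1 gives Az²+Bz+C=0 with A=1.2389, B=0.1643, C=-0.1613;  B²−4AC=0.8261;  roots -0.4331, 0.3005;  negative root z = -0.4331
x = -0.0612, y = 0.2223

(-0.0612, 0.2223, -0.4331)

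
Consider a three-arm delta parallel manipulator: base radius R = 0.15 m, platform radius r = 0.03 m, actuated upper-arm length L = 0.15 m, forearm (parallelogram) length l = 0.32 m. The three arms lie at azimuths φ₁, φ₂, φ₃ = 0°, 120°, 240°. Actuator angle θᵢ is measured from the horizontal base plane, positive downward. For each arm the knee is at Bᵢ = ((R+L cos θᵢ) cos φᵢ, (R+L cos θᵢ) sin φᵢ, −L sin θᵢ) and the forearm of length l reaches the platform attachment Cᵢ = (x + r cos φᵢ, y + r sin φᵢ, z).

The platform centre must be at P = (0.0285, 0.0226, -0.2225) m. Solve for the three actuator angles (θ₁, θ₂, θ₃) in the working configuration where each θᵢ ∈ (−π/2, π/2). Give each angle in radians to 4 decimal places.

φ1=0.0° → target in arm frame (0.0285, 0.0226)
  A cos θ + B sin θ = C:  0.0915·cos θ + -0.2225·sin θ = 0.0717
  γ=atan2(-0.2225,0.0915)=-1.1806;  ψ=arccos(0.2980)=1.2682;  θ1=γ+ψ≈0.0875
rotate P by −φ2: (0.0053, -0.0360, -0.2225)
  e−x'=0.1147;  (l²−L²−(e−x')²−y'²−z²)/2L = 0.0532
  γ=atan2(-0.2225,0.1147)=-1.0949;  ψ=arccos(0.2124)=1.3568;  θ2=γ+ψ≈0.2619
φ3=240.0° → target in arm frame (-0.0338, 0.0134)
  A=0.1538, B=-0.2225, C=(l²−L²−A²−y'²−z²)/(2L)=0.0218
  γ=atan2(-0.2225,0.1538)=-0.9659;  ψ=arccos(0.0808)=1.4899;  θ3=γ+ψ≈0.5240

θ₁ = 0.0875, θ₂ = 0.2619, θ₃ = 0.5240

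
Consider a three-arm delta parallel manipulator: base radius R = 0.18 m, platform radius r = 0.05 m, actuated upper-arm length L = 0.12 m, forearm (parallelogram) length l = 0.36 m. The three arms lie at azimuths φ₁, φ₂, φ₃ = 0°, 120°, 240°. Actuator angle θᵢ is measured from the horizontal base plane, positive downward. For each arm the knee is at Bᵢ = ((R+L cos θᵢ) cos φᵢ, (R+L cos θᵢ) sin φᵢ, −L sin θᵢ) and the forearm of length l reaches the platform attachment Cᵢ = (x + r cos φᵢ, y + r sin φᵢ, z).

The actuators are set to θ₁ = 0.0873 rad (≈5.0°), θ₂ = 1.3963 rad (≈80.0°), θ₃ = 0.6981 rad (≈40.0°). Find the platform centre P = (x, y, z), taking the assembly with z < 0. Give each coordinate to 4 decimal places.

arm 1 at φ=0.0°: (R−r)+L cos θ1 = 0.2495;  S1 = (0.2495, 0.0000, -0.0105)
arm 2 at φ=120.0°: (R−r)+L cos θ2 = 0.1508;  S2 = (-0.0754, 0.1306, -0.1182)
S3 = (0.2219·cos240.0°, 0.2219·sin240.0°, -0.0771) = (-0.1110, -0.1922, -0.0771)
eliminate P² terms by subtracting sphere 1 from 2 and 3
[-0.6499 0.2613 -0.2154]·P = -0.0257;  [-0.7210 -0.3844 -0.1333]·P = -0.0072
det = 0.4382;  x = 0.0268+-0.2685z,  y = -0.0316+0.1567z
sphere 1 gives Az²+Bz+C=0 with A=1.0966, B=0.1306, C=-0.0789;  B²−4AC=0.3631;  roots -0.3343, 0.2152;  negative root z = -0.3343
x = 0.1165, y = -0.0840

(0.1165, -0.0840, -0.3343)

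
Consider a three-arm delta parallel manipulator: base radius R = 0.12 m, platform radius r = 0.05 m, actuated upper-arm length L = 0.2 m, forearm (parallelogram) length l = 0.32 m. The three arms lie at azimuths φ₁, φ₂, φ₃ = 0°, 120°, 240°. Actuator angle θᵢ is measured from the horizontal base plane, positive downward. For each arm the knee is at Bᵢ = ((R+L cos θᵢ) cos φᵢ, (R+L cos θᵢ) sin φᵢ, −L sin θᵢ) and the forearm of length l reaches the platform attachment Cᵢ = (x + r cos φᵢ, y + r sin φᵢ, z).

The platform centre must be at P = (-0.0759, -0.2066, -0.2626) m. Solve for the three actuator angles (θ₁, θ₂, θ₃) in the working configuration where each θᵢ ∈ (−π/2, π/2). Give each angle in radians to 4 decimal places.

θ₁ = 1.1344, θ₂ = 1.3092, θ₃ = -0.2620

φ1=0.0° → target in arm frame (-0.0759, -0.2066)
  e−x'=0.1459;  (l²−L²−(e−x')²−y'²−z²)/2L = -0.1763
  √(A²+B²)=0.3004;  θ1 = -1.0637+2.1981 ≈ 1.1344
rotate P by −φ2: (-0.1410, 0.1690, -0.2626)
  A cos θ + B sin θ = C:  0.2110·cos θ + -0.2626·sin θ = -0.1991
  θ2 = atan2(B,A) + arccos(C/0.3368) = 1.3092
arm 3 (φ=240.0°): x'=0.2169, y'=0.0376
  A=-0.1469, B=-0.2626, C=(l²−L²−A²−y'²−z²)/(2L)=-0.0739
  √(A²+B²)=0.3009;  θ3 = -2.0807+1.8188 ≈ -0.2620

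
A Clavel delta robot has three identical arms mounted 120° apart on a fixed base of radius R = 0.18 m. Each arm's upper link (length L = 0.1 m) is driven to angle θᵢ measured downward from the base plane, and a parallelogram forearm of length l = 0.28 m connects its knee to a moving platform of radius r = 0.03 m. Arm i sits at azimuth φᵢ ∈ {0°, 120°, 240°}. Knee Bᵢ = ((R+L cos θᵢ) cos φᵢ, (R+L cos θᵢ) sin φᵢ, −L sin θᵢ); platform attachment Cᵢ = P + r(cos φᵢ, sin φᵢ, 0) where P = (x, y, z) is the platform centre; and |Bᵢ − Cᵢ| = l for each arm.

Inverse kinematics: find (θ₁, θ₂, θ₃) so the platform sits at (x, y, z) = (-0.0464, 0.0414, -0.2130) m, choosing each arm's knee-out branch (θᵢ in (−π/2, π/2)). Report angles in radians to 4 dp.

θ₁ = 1.0473, θ₂ = 0.0879, θ₃ = 0.7856

φ1=0.0° → target in arm frame (-0.0464, 0.0414)
  A=0.1964, B=-0.2130, C=(l²−L²−A²−y'²−z²)/(2L)=-0.0863
  √(A²+B²)=0.2897;  θ1 = -0.8259+1.8732 ≈ 1.0473
rotate P by −φ2: (0.0591, 0.0195, -0.2130)
  e−x'=0.0909;  (l²−L²−(e−x')²−y'²−z²)/2L = 0.0719
  θ2 = atan2(B,A) + arccos(C/0.2316) = 0.0879
φ3=240.0° → target in arm frame (-0.0127, -0.0609)
  e−x'=0.1627;  (l²−L²−(e−x')²−y'²−z²)/2L = -0.0357
  θ3 = atan2(B,A) + arccos(C/0.2680) = 0.7856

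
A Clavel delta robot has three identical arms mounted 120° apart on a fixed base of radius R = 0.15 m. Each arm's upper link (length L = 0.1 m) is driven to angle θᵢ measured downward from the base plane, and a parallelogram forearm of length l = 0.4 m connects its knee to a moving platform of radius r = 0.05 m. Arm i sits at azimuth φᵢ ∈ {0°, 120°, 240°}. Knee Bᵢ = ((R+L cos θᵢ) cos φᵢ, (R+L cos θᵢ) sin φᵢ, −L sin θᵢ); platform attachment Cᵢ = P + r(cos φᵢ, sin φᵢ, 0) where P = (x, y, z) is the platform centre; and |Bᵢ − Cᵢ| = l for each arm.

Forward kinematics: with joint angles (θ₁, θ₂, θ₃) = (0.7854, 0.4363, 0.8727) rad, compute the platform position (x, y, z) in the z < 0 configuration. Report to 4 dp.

(-0.0184, 0.0546, -0.4189)

O1 = (0.1707·cos0.0°, 0.1707·sin0.0°, -0.0707) = (0.1707, 0.0000, -0.0707)
arm 2 at φ=120.0°: e+L cos θ2 = 0.1906;  O2 = (-0.0953, 0.1651, -0.0423)
arm 3 at φ=240.0°: e+L cos θ3 = 0.1643;  O3 = (-0.0821, -0.1423, -0.0766)
eliminate P² terms by subtracting sphere 1 from 2 and 3
linear system: -0.5321x+0.3302y = 0.0040−0.0569z; -0.5057x+-0.2845y = -0.0013−-0.0118z
Cramer: x(z) = -0.0022+0.0386z;  y(z) = 0.0085-0.1101z
quadratic in z: (1.0136)z²+(0.1262)z+(-0.1250)=0, √Δ=0.7231 → z ∈ {-0.4189, 0.2944}; z = -0.4189 (taking z<0)
x = -0.0184, y = 0.0546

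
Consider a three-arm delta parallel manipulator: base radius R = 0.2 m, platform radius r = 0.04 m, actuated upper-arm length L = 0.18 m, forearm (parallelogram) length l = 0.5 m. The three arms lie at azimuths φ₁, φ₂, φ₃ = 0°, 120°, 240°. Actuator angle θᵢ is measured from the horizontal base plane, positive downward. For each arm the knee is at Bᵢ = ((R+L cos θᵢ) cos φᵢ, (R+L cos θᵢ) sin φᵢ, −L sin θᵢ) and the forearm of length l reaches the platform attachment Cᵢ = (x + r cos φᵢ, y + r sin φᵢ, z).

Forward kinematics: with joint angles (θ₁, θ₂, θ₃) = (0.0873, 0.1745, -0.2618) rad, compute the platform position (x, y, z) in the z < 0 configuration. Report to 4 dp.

(-0.0157, -0.0479, -0.3645)

arm 1 at φ=0.0°: (R−r)+L cos θ1 = 0.3393;  O1 = (0.3393, 0.0000, -0.0157)
O2 = (0.3373·cos120.0°, 0.3373·sin120.0°, -0.0313) = (-0.1686, 0.2921, -0.0313)
φ3=240.0°: virtual centre (-0.1669, -0.2891, 0.0466), radius l
subtract pairs → two planes through P
[-1.0159 0.5842 -0.0311]·P = -0.0007;  [-1.0125 -0.5783 0.1246]·P = -0.0017
Cramer: x(z) = 0.0012+0.0465z;  y(z) = 0.0009+0.1341z
sphere 1 gives Az²+Bz+C=0 with A=1.0201, B=0.0002, C=-0.1354;  B²−4AC=0.5526;  roots -0.3645, 0.3642;  negative root z = -0.3645
x = -0.0157, y = -0.0479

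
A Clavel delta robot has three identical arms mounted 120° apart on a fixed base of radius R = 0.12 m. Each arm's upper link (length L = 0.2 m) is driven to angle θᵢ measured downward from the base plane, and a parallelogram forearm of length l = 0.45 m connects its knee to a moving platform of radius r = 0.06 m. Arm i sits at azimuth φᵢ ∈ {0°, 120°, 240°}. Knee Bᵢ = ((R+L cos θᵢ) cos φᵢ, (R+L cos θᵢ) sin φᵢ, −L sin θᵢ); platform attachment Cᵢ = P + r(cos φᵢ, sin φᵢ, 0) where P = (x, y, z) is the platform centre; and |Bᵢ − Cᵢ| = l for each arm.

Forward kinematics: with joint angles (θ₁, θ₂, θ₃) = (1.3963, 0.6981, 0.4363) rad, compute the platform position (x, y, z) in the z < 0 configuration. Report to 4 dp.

S1 = (0.0947·cos0.0°, 0.0947·sin0.0°, -0.1970) = (0.0947, 0.0000, -0.1970)
S2 = (0.2132·cos120.0°, 0.2132·sin120.0°, -0.1286) = (-0.1066, 0.1846, -0.1286)
S3 = (0.2413·cos240.0°, 0.2413·sin240.0°, -0.0845) = (-0.1206, -0.2089, -0.0845)
|S₂|²−|S₁|² = 0.0142;  |S₃|²−|S₁|² = 0.0176
[-0.4027 0.3693 0.1368]·P = 0.0142;  [-0.4307 -0.4179 0.2249]·P = 0.0176
det = 0.3273;  x = -0.0380+0.4284z,  y = -0.0029+0.0966z
quadratic in z: (1.1929)z²+(0.2797)z+(-0.1461)=0, √Δ=0.8805 → z ∈ {-0.4863, 0.2518}; z = -0.4863 (taking z<0)
x = -0.2463, y = -0.0499

(-0.2463, -0.0499, -0.4863)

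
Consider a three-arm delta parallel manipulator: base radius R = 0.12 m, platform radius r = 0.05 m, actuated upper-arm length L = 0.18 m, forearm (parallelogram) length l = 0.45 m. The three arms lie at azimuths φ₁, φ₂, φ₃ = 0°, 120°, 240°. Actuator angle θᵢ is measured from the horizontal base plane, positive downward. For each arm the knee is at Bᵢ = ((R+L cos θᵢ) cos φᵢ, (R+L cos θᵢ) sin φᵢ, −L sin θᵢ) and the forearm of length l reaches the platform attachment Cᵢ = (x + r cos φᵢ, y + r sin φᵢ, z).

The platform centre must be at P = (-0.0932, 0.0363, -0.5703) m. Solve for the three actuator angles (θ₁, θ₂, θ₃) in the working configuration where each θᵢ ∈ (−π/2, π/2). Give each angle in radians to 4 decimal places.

rotate P by −φ1: (-0.0932, 0.0363, -0.5703)
  A cos θ + B sin θ = C:  0.1632·cos θ + -0.5703·sin θ = -0.5086
  γ=atan2(-0.5703,0.1632)=-1.2921;  ψ=arccos(-0.8574)=2.6010;  θ1=γ+ψ≈1.3089
rotate P by −φ2: (0.0780, 0.0626, -0.5703)
  A=-0.0080, B=-0.5703, C=(l²−L²−A²−y'²−z²)/(2L)=-0.4420
  γ=atan2(-0.5703,-0.0080)=-1.5849;  ψ=arccos(-0.7750)=2.4574;  θ2=γ+ψ≈0.8726
arm 3 (φ=240.0°): x'=0.0152, y'=-0.0989
  A=0.0548, B=-0.5703, C=(l²−L²−A²−y'²−z²)/(2L)=-0.4665
  γ=atan2(-0.5703,0.0548)=-1.4749;  ψ=arccos(-0.8142)=2.5221;  θ3=γ+ψ≈1.0471

θ₁ = 1.3089, θ₂ = 0.8726, θ₃ = 1.0471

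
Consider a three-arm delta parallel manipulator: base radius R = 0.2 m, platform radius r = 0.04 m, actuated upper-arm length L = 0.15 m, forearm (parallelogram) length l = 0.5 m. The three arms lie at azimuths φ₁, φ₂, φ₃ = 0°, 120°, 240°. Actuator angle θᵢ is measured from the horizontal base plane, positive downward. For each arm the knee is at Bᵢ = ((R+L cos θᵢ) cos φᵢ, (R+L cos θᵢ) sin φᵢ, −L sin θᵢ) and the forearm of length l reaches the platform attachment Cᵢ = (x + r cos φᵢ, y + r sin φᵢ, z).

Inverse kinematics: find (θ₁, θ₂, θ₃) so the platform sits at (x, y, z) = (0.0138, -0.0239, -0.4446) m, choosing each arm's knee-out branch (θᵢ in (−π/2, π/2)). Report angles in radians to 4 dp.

rotate P by −φ1: (0.0138, -0.0239, -0.4446)
  A cos θ + B sin θ = C:  0.1462·cos θ + -0.4446·sin θ = 0.0263
  √(A²+B²)=0.4680;  θ1 = -1.2531+1.5146 ≈ 0.2615
φ2=120.0° → target in arm frame (-0.0276, 0.0000)
  e−x'=0.1876;  (l²−L²−(e−x')²−y'²−z²)/2L = -0.0179
  γ=atan2(-0.4446,0.1876)=-1.1715;  ψ=arccos(-0.0370)=1.6078;  θ2=γ+ψ≈0.4363
arm 3 (φ=240.0°): x'=0.0138, y'=0.0239
  e−x'=0.1462;  (l²−L²−(e−x')²−y'²−z²)/2L = 0.0263
  √(A²+B²)=0.4680;  θ3 = -1.2531+1.5146 ≈ 0.2615

θ₁ = 0.2615, θ₂ = 0.4363, θ₃ = 0.2615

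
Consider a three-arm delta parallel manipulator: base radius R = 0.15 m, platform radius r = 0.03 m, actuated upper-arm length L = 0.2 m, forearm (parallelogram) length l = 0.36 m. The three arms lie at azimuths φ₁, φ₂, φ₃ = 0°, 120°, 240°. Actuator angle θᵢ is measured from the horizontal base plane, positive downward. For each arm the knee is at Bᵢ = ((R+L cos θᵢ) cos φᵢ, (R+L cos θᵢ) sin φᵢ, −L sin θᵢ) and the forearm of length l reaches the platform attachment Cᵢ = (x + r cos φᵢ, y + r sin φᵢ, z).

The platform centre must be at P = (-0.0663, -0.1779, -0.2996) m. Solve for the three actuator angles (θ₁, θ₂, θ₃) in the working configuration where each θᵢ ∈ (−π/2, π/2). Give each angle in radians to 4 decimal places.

rotate P by −φ1: (-0.0663, -0.1779, -0.2996)
  A cos θ + B sin θ = C:  0.1863·cos θ + -0.2996·sin θ = -0.1663
  √(A²+B²)=0.3528;  θ1 = -1.0145+2.0616 ≈ 1.0471
rotate P by −φ2: (-0.1209, 0.1464, -0.2996)
  e−x'=0.2409;  (l²−L²−(e−x')²−y'²−z²)/2L = -0.1991
  √(A²+B²)=0.3844;  θ2 = -0.8935+2.1151 ≈ 1.2215
arm 3 (φ=240.0°): x'=0.1872, y'=0.0315
  A=-0.0672, B=-0.2996, C=(l²−L²−A²−y'²−z²)/(2L)=-0.0142
  θ3 = atan2(B,A) + arccos(C/0.3070) = -0.1745

θ₁ = 1.0471, θ₂ = 1.2215, θ₃ = -0.1745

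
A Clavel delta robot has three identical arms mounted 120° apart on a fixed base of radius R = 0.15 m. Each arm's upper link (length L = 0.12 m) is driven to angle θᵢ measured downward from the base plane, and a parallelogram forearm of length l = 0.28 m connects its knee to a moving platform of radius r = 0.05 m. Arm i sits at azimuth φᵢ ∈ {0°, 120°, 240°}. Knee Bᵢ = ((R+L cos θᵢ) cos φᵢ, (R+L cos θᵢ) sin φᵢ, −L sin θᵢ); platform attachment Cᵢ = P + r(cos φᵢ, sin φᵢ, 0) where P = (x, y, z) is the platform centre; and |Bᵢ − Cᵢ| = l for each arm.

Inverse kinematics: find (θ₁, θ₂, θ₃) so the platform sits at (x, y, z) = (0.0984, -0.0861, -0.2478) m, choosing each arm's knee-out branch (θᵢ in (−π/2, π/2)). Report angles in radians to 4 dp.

φ1=0.0° → target in arm frame (0.0984, -0.0861)
  A cos θ + B sin θ = C:  0.0016·cos θ + -0.2478·sin θ = -0.0201
  √(A²+B²)=0.2478;  θ1 = -1.5643+1.6519 ≈ 0.0876
rotate P by −φ2: (-0.1238, -0.0422, -0.2478)
  e−x'=0.2238;  (l²−L²−(e−x')²−y'²−z²)/2L = -0.2052
  θ2 = atan2(B,A) + arccos(C/0.3339) = 1.3964
φ3=240.0° → target in arm frame (0.0254, 0.1283)
  e−x'=0.0746;  (l²−L²−(e−x')²−y'²−z²)/2L = -0.0809
  γ=atan2(-0.2478,0.0746)=-1.2782;  ψ=arccos(-0.3128)=1.8889;  θ3=γ+ψ≈0.6107

θ₁ = 0.0876, θ₂ = 1.3964, θ₃ = 0.6107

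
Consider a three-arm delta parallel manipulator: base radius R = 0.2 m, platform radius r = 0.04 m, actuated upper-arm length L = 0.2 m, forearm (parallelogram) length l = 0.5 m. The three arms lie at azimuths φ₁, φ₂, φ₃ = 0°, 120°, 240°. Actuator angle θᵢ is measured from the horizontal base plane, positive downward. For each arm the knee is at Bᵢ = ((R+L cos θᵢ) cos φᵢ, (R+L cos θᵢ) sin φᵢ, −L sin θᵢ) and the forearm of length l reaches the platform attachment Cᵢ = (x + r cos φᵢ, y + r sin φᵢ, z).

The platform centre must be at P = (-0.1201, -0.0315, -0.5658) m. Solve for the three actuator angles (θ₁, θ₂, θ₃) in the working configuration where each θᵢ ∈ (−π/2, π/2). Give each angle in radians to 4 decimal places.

φ1=0.0° → target in arm frame (-0.1201, -0.0315)
  A cos θ + B sin θ = C:  0.2801·cos θ + -0.5658·sin θ = -0.4739
  γ=atan2(-0.5658,0.2801)=-1.1111;  ψ=arccos(-0.7507)=2.4199;  θ1=γ+ψ≈1.3088
arm 2 (φ=120.0°): x'=0.0328, y'=0.1198
  A=0.1272, B=-0.5658, C=(l²−L²−A²−y'²−z²)/(2L)=-0.3516
  √(A²+B²)=0.5799;  θ2 = -1.3496+2.2223 ≈ 0.8727
arm 3 (φ=240.0°): x'=0.0873, y'=-0.0883
  e−x'=0.0727;  (l²−L²−(e−x')²−y'²−z²)/2L = -0.3080
  γ=atan2(-0.5658,0.0727)=-1.4431;  ψ=arccos(-0.5399)=2.1411;  θ3=γ+ψ≈0.6981

θ₁ = 1.3088, θ₂ = 0.8727, θ₃ = 0.6981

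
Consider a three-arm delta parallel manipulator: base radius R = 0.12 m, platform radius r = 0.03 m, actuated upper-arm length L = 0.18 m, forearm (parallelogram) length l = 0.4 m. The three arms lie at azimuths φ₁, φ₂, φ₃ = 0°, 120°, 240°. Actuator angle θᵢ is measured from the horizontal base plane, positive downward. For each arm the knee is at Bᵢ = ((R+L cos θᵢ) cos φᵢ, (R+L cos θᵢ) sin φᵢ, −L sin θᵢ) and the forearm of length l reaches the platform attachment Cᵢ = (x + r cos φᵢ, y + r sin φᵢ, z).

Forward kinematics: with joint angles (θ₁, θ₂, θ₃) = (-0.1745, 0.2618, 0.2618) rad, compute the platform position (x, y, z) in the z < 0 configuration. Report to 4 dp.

(0.0616, 0.0000, -0.3118)

centre 1 = (0.2673·cos0.0°, 0.2673·sin0.0°, 0.0313) = (0.2673, 0.0000, 0.0313)
φ2=120.0°: virtual centre (-0.1319, 0.2285, -0.0466), radius l
centre 3 = (0.2639·cos240.0°, 0.2639·sin240.0°, -0.0466) = (-0.1319, -0.2285, -0.0466)
subtract pairs → two planes through P
plane₁₂: -0.7984x+0.4570y+-0.1557z = -0.0006
Cramer: x(z) = 0.0008-0.1950z;  y(z) = 0.0000+0.0000z
quadratic in z: (1.0380)z²+(0.0414)z+(-0.0880)=0, √Δ=0.6059 → z ∈ {-0.3118, 0.2719}; z = -0.3118 (taking z<0)
x = 0.0616, y = 0.0000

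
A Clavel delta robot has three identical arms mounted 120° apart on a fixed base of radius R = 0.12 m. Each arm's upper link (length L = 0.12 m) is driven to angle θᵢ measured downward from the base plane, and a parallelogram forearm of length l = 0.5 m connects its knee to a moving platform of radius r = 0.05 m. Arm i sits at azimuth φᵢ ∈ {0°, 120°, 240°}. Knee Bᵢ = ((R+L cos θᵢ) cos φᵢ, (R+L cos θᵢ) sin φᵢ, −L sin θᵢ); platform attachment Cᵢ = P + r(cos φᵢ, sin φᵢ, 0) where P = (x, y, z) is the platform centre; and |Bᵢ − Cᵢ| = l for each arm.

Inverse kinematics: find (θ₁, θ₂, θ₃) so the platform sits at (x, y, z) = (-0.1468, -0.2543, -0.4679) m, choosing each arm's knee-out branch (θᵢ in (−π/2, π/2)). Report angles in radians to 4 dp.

φ1=0.0° → target in arm frame (-0.1468, -0.2543)
  A=0.2168, B=-0.4679, C=(l²−L²−A²−y'²−z²)/(2L)=-0.3958
  γ=atan2(-0.4679,0.2168)=-1.1369;  ψ=arccos(-0.7676)=2.4459;  θ1=γ+ψ≈1.3090
arm 2 (φ=120.0°): x'=-0.1468, y'=0.2543
  e−x'=0.2168;  (l²−L²−(e−x')²−y'²−z²)/2L = -0.3959
  √(A²+B²)=0.5157;  θ2 = -1.1368+2.4459 ≈ 1.3091
φ3=240.0° → target in arm frame (0.2936, 0.0000)
  A cos θ + B sin θ = C:  -0.2236·cos θ + -0.4679·sin θ = -0.1389
  γ=atan2(-0.4679,-0.2236)=-2.0166;  ψ=arccos(-0.2679)=1.8420;  θ3=γ+ψ≈-0.1747

θ₁ = 1.3090, θ₂ = 1.3091, θ₃ = -0.1747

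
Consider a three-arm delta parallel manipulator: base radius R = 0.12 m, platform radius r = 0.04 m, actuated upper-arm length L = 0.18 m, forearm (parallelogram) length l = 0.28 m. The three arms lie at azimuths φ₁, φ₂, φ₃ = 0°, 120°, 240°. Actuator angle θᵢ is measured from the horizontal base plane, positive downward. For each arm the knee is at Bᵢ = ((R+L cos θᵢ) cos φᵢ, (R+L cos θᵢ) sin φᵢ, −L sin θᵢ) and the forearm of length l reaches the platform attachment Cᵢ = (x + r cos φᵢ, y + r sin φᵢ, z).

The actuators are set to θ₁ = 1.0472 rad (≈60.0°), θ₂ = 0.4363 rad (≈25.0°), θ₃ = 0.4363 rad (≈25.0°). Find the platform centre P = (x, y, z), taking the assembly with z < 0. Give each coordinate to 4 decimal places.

φ1=0.0°: virtual centre (0.1700, 0.0000, -0.1559), radius l
arm 2 at φ=120.0°: e+L cos θ2 = 0.2431;  S2 = (-0.1216, 0.2106, -0.0761)
φ3=240.0°: virtual centre (-0.1216, -0.2106, -0.0761), radius l
subtract pairs → two planes through P
linear system: -0.5831x+0.4211y = 0.0117−0.1596z; -0.5831x+-0.4211y = 0.0117−0.1596z
det = 0.4911;  x = -0.0201+0.2738z,  y = 0.0000+0.0000z
sphere 1 gives Az²+Bz+C=0 with A=1.0749, B=0.2077, C=-0.0180;  B²−4AC=0.1204;  roots -0.2580, 0.0648;  negative root z = -0.2580
x = -0.0907, y = 0.0000

(-0.0907, 0.0000, -0.2580)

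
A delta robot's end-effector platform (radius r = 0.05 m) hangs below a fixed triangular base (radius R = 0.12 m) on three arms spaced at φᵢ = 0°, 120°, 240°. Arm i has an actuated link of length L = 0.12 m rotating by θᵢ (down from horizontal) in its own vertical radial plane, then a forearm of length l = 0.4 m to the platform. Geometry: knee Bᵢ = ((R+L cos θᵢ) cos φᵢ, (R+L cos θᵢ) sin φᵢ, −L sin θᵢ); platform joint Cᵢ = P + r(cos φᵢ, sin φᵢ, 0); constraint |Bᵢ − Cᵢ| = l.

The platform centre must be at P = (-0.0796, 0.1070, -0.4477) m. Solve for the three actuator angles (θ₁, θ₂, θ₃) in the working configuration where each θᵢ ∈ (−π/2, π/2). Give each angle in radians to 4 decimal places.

θ₁ = 1.2214, θ₂ = 0.4361, θ₃ = 1.1345

arm 1 (φ=0.0°): x'=-0.0796, y'=0.1070
  A cos θ + B sin θ = C:  0.1496·cos θ + -0.4477·sin θ = -0.3694
  γ=atan2(-0.4477,0.1496)=-1.2483;  ψ=arccos(-0.7826)=2.4697;  θ1=γ+ψ≈1.2214
rotate P by −φ2: (0.1325, 0.0154, -0.4477)
  A=-0.0625, B=-0.4477, C=(l²−L²−A²−y'²−z²)/(2L)=-0.2457
  θ2 = atan2(B,A) + arccos(C/0.4520) = 0.4361
φ3=240.0° → target in arm frame (-0.0529, -0.1224)
  A=0.1229, B=-0.4477, C=(l²−L²−A²−y'²−z²)/(2L)=-0.3538
  θ3 = atan2(B,A) + arccos(C/0.4643) = 1.1345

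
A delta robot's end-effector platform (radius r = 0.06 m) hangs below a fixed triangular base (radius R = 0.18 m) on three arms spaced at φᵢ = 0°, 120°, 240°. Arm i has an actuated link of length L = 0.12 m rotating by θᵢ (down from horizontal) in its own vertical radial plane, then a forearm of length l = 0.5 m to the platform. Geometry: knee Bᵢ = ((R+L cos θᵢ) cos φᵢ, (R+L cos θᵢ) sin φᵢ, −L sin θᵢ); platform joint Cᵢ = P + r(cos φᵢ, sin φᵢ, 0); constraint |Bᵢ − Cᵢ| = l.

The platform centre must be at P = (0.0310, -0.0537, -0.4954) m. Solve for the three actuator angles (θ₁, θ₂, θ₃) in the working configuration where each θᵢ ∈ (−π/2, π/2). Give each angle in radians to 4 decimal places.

θ₁ = 0.3493, θ₂ = 0.6980, θ₃ = 0.3493

arm 1 (φ=0.0°): x'=0.0310, y'=-0.0537
  A=0.0890, B=-0.4954, C=(l²−L²−A²−y'²−z²)/(2L)=-0.0859
  √(A²+B²)=0.5033;  θ1 = -1.3930+1.7424 ≈ 0.3493
rotate P by −φ2: (-0.0620, 0.0000, -0.4954)
  e−x'=0.1820;  (l²−L²−(e−x')²−y'²−z²)/2L = -0.1789
  θ2 = atan2(B,A) + arccos(C/0.5278) = 0.6980
φ3=240.0° → target in arm frame (0.0310, 0.0537)
  A=0.0890, B=-0.4954, C=(l²−L²−A²−y'²−z²)/(2L)=-0.0859
  γ=atan2(-0.4954,0.0890)=-1.3931;  ψ=arccos(-0.1707)=1.7424;  θ3=γ+ψ≈0.3493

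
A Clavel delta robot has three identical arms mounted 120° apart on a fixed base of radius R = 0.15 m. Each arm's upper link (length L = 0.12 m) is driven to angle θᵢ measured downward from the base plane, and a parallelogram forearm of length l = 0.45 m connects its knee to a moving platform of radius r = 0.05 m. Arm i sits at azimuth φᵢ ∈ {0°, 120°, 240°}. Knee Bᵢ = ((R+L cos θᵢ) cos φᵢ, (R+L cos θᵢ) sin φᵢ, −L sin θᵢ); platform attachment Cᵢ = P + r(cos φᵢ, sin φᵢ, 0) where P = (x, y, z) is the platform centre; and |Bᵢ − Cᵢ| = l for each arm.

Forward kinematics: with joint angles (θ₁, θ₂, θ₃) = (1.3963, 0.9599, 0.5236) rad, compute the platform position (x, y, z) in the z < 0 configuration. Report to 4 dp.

(-0.1164, -0.0633, -0.4953)

arm 1 at φ=0.0°: (R−r)+L cos θ1 = 0.1208;  O1 = (0.1208, 0.0000, -0.1182)
O2 = (0.1688·cos120.0°, 0.1688·sin120.0°, -0.0983) = (-0.0844, 0.1462, -0.0983)
arm 3 at φ=240.0°: (R−r)+L cos θ3 = 0.2039;  O3 = (-0.1020, -0.1766, -0.0600)
|O₂|²−|O₁|² = 0.0096;  |O₃|²−|O₁|² = 0.0166
linear system: -0.4105x+0.2924y = 0.0096−0.0398z; -0.4456x+-0.3532y = 0.0166−0.1164z
Cramer: x(z) = -0.0300+0.1746z;  y(z) = -0.0092+0.1091z
into |P−O₁|² = l²: 1.0424z² + 0.1817z + -0.1657 = 0;  Δ = 0.7239;  z = -0.4953 or 0.3210 → z<0 root = -0.4953
x = -0.1164, y = -0.0633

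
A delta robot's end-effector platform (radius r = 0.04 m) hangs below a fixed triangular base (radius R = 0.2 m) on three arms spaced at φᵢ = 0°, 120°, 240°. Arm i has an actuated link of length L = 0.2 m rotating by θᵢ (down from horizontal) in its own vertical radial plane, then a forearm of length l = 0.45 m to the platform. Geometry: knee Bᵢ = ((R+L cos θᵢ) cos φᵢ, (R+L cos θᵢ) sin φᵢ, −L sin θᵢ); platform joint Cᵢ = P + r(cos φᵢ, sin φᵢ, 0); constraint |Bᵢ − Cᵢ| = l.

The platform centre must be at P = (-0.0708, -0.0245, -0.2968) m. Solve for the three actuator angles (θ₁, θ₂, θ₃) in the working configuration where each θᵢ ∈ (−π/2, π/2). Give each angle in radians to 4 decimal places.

θ₁ = 0.5239, θ₂ = 0.0875, θ₃ = -0.1743

φ1=0.0° → target in arm frame (-0.0708, -0.0245)
  e−x'=0.2308;  (l²−L²−(e−x')²−y'²−z²)/2L = 0.0514
  θ1 = atan2(B,A) + arccos(C/0.3760) = 0.5239
φ2=120.0° → target in arm frame (0.0142, 0.0736)
  A=0.1458, B=-0.2968, C=(l²−L²−A²−y'²−z²)/(2L)=0.1193
  γ=atan2(-0.2968,0.1458)=-1.1141;  ψ=arccos(0.3609)=1.2016;  θ2=γ+ψ≈0.0875
φ3=240.0° → target in arm frame (0.0566, -0.0491)
  A=0.1034, B=-0.2968, C=(l²−L²−A²−y'²−z²)/(2L)=0.1533
  γ=atan2(-0.2968,0.1034)=-1.2356;  ψ=arccos(0.4877)=1.0613;  θ3=γ+ψ≈-0.1743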